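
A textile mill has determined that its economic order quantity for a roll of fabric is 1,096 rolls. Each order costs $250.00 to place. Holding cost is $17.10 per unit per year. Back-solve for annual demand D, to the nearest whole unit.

Invert the EOQ relation Q*² = 2DS/H.
From Q* = √(2DS/H): D = Q*²H / (2S) = 1,096² × 17.1 / (2 × 250) = 41081.587.

D ≈ 41,082 rolls per year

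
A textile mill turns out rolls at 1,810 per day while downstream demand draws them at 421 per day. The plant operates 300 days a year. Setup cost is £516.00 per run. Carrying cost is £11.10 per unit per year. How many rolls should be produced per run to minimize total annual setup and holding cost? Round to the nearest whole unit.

Annual demand D = 421 × 300 = 126,300.
Production build-up factor (1 − d/p) = 1 − 421/1,810 = 0.7674.
Q* = √(2DS / (H(1 − d/p))) = √(2 × 126,300 × 516 / (11.1 × 0.7674)).
= √(130,341,600 / 8.5182) ≈ 3911.724.

Q* ≈ 3,912 rolls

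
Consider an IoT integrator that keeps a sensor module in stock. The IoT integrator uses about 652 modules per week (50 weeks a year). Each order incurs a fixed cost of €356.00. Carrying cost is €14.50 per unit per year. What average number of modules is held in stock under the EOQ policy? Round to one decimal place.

Annual demand D = 652 × 50 = 32,600.
EOQ = √(2DS/H) = √(2 × 32,600 × 356 / 14.5) ≈ 1265.22.
Average inventory = Q*/2 ≈ 1265.22 / 2 = 632.608.

Average inventory ≈ 632.6 modules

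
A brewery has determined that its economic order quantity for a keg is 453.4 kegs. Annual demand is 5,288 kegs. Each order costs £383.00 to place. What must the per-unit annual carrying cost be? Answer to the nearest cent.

H ≈ £19.70

Invert the EOQ relation Q*² = 2DS/H.
From Q* = √(2DS/H): H = 2DS / Q*² = 2 × 5,288 × 383 / 453.4² = 19.7041.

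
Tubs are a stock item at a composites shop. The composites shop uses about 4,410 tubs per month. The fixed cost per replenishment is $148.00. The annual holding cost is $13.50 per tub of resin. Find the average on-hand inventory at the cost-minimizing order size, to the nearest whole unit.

Average inventory ≈ 539 tubs

Annual demand D = 4,410 × 12 = 52,920.
Q* = √(2DS/H) = √(2 × 52,920 × 148 / 13.5) ≈ 1077.18.
Average inventory = Q*/2 ≈ 1077.18 / 2 = 538.591.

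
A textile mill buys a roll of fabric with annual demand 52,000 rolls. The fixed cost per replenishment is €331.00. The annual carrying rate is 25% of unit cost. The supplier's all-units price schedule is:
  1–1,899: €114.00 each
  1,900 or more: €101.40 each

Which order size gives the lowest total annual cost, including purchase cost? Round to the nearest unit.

Holding cost per unit per year at price C is H = 0.25·C.
For each price level, check whether its EOQ is feasible; otherwise the best quantity at that price is the breakpoint.
EOQ at €114.00 = 1099.0 (feasible in tier 1): TC = 52,000×€114.00 + (52,000/1099.0)×331 + (1099.0/2)×0.25×€114.00 = €5,959,322.26.
EOQ at €101.40 = 1165.3 < 1900, so use break Q=1900: TC = 52,000×€101.40 + (52,000/1900.0)×331 + (1900.0/2)×0.25×€101.40 = €5,305,941.45.
Lowest total cost is €5,305,941.45 at Q = 1900.0.

Q* ≈ 1,900 rolls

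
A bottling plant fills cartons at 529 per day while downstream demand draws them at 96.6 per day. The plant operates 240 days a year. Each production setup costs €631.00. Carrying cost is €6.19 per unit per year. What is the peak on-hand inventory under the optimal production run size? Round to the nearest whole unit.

Annual demand D = 96.6 × 240 = 23,184.
Production build-up factor (1 − d/p) = 1 − 96.6/529 = 0.8174.
Q* = √(2DS / (H(1 − d/p))) = √(2 × 23,184 × 631 / (6.19 × 0.8174)).
= √(29,258,208 / 5.0597) ≈ 2404.715.
Maximum inventory = Q*(1 − d/p) = 2404.715 × 0.8174 ≈ 1965.593.

I_max ≈ 1,966 cartons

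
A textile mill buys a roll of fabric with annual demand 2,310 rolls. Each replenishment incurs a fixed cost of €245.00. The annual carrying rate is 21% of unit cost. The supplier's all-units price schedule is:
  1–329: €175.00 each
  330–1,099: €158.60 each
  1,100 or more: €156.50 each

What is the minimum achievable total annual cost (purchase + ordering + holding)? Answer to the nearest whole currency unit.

TC* ≈ €373,576

Holding cost per unit per year at price C is H = 0.21·C.
Evaluate total cost at each tier's feasible EOQ or, if the EOQ is below the tier, at the tier's minimum quantity.
EOQ at €175.00 = 175.5 (feasible in tier 1): TC = 2,310×€175.00 + (2,310/175.5)×245 + (175.5/2)×0.21×€175.00 = €410,699.60.
EOQ at €158.60 = 184.3 < 330, so use break Q=330: TC = 2,310×€158.60 + (2,310/330.0)×245 + (330.0/2)×0.21×€158.60 = €373,576.49.
EOQ at €156.50 = 185.6 < 1100, so use break Q=1100: TC = 2,310×€156.50 + (2,310/1100.0)×245 + (1100.0/2)×0.21×€156.50 = €380,105.25.
Lowest total cost among the candidates is at Q = 330.0.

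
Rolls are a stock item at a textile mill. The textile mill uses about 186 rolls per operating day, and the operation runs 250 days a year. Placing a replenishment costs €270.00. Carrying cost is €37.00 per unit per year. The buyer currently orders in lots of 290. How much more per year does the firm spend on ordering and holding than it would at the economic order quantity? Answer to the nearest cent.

Extra cost ≈ €18,177.45 per year

Annual demand D = 186 × 250 = 46,500.
EOQ = √(2DS/H) = √(2 × 46,500 × 270 / 37) ≈ 823.80.
Cost at Q* = (D/Q*)S + (Q*/2)H = √(2DSH) ≈ €30,480.65.
Cost at Q = 290: (46,500/290)×270 + (290/2)×37 = €43,293.10 + €5,365.00 = €48,658.10.
Excess = €48,658.10 − €30,480.65 = €18,177.45.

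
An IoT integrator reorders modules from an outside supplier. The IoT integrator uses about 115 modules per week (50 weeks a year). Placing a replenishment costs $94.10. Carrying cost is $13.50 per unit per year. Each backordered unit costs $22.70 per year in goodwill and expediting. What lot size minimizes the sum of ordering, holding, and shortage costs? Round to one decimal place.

Q* ≈ 357.5 modules

Annual demand D = 115 × 50 = 5,750.
With planned backorders, Q* = √(2DS/H) · √((H+B)/B).
√(2DS/H) = √(2 × 5,750 × 94.1 / 13.5) = 283.124.
√((H+B)/B) = √((13.5+22.7)/22.7) = 1.2628.
Q* ≈ 357.535.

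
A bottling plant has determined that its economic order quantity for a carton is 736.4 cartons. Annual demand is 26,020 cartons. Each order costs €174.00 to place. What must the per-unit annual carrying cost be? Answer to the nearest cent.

H ≈ €16.70

The basic EOQ model gives Q* = √(2DS/H); rearrange for the unknown.
From Q* = √(2DS/H): H = 2DS / Q*² = 2 × 26,020 × 174 / 736.4² = 16.6978.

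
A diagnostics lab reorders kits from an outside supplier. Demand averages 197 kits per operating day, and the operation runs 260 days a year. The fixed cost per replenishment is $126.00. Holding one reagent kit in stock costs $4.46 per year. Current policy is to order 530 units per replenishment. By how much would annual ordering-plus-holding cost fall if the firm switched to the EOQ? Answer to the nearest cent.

Extra cost ≈ $5,771.43 per year

Annual demand D = 197 × 260 = 51,220.
EOQ = √(2DS/H) = √(2 × 51,220 × 126 / 4.46) ≈ 1701.19.
Cost at Q* = (D/Q*)S + (Q*/2)H = √(2DSH) ≈ $7,587.30.
Cost at Q = 530: (51,220/530)×126 + (530/2)×4.46 = $12,176.83 + $1,181.90 = $13,358.73.
Excess = $13,358.73 − $7,587.30 = $5,771.43.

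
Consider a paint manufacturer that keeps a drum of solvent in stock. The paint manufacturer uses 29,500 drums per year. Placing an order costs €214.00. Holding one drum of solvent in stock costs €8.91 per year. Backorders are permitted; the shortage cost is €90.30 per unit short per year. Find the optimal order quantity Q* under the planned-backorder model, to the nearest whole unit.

With planned backorders, Q* = √(2DS/H) · √((H+B)/B).
√(2DS/H) = √(2 × 29,500 × 214 / 8.91) = 1190.403.
√((H+B)/B) = √((8.91+90.3)/90.3) = 1.0482.
Q* ≈ 1247.751.

Q* ≈ 1,248 drums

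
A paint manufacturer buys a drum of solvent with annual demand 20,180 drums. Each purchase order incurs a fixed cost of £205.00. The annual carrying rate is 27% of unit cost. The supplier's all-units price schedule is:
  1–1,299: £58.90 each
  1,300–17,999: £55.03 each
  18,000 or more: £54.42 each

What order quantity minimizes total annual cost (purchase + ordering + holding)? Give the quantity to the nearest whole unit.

Holding cost per unit per year at price C is H = 0.27·C.
For each price level, check whether its EOQ is feasible; otherwise the best quantity at that price is the breakpoint.
EOQ at £58.90 = 721.3 (feasible in tier 1): TC = 20,180×£58.90 + (20,180/721.3)×205 + (721.3/2)×0.27×£58.90 = £1,200,072.76.
EOQ at £55.03 = 746.2 < 1300, so use break Q=1300: TC = 20,180×£55.03 + (20,180/1300.0)×205 + (1300.0/2)×0.27×£55.03 = £1,123,345.40.
EOQ at £54.42 = 750.4 < 18000, so use break Q=18000: TC = 20,180×£54.42 + (20,180/18000.0)×205 + (18000.0/2)×0.27×£54.42 = £1,230,666.03.
Lowest total cost is £1,123,345.40 at Q = 1300.0.

Q* ≈ 1,300 drums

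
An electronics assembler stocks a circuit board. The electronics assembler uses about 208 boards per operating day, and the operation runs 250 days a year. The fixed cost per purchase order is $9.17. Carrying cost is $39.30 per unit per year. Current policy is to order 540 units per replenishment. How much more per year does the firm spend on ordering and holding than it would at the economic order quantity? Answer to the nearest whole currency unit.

Annual demand D = 208 × 250 = 52,000.
EOQ = √(2DS/H) = √(2 × 52,000 × 9.17 / 39.3) ≈ 155.78.
Cost at Q* = (D/Q*)S + (Q*/2)H = √(2DSH) ≈ $6,122.06.
Cost at Q = 540: (52,000/540)×9.17 + (540/2)×39.3 = $883.04 + $10,611.00 = $11,494.04.
Excess = $11,494.04 − $6,122.06 = $5,371.98.

Extra cost ≈ $5,372 per year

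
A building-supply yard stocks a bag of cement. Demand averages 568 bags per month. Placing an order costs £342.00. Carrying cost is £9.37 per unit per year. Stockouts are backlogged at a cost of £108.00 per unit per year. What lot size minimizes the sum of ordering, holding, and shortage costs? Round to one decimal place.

Annual demand D = 568 × 12 = 6,816.
With planned backorders, Q* = √(2DS/H) · √((H+B)/B).
√(2DS/H) = √(2 × 6,816 × 342 / 9.37) = 705.380.
√((H+B)/B) = √((9.37+108)/108) = 1.0425.
Q* ≈ 735.343.

Q* ≈ 735.3 bags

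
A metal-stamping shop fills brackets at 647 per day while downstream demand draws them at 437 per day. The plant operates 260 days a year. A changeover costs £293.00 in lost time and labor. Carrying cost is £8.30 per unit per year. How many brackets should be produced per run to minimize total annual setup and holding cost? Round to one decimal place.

Annual demand D = 437 × 260 = 113,620.
Production build-up factor (1 − d/p) = 1 − 437/647 = 0.3246.
Q* = √(2DS / (H(1 − d/p))) = √(2 × 113,620 × 293 / (8.3 × 0.3246)).
= √(66,581,320 / 2.694) ≈ 4971.411.

Q* ≈ 4,971.4 brackets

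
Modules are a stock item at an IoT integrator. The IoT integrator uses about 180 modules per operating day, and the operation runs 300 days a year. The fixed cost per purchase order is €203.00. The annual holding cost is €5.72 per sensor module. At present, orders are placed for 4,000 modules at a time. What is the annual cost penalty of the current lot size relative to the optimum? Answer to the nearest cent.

Extra cost ≈ €2,982.05 per year

Annual demand D = 180 × 300 = 54,000.
EOQ = √(2DS/H) = √(2 × 54,000 × 203 / 5.72) ≈ 1957.77.
Cost at Q* = (D/Q*)S + (Q*/2)H = √(2DSH) ≈ €11,198.45.
Cost at Q = 4,000: (54,000/4,000)×203 + (4,000/2)×5.72 = €2,740.50 + €11,440.00 = €14,180.50.
Excess = €14,180.50 − €11,198.45 = €2,982.05.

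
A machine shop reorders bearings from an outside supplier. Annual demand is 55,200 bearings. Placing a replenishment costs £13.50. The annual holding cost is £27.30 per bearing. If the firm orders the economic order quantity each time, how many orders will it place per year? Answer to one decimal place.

EOQ = √(2DS/H) = √(2 × 55,200 × 13.5 / 27.3) ≈ 233.65.
Orders per year = D / Q* = 55,200 / 233.65 ≈ 236.248.

N ≈ 236.2 orders per year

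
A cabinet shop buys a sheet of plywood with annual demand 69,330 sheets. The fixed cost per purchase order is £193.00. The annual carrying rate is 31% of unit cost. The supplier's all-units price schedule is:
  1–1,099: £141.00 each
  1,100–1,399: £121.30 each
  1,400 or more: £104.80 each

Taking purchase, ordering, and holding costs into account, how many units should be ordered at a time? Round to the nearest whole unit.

Holding cost per unit per year at price C is H = 0.31·C.
Candidates are each tier's EOQ (if it falls in that tier) and each price-break quantity.
EOQ at £141.00 = 782.5 (feasible in tier 1): TC = 69,330×£141.00 + (69,330/782.5)×193 + (782.5/2)×0.31×£141.00 = £9,809,731.46.
EOQ at £121.30 = 843.6 < 1100, so use break Q=1100: TC = 69,330×£121.30 + (69,330/1100.0)×193 + (1100.0/2)×0.31×£121.30 = £8,442,574.91.
EOQ at £104.80 = 907.6 < 1400, so use break Q=1400: TC = 69,330×£104.80 + (69,330/1400.0)×193 + (1400.0/2)×0.31×£104.80 = £7,298,083.24.
Lowest total cost is £7,298,083.24 at Q = 1400.0.

Q* ≈ 1,400 sheets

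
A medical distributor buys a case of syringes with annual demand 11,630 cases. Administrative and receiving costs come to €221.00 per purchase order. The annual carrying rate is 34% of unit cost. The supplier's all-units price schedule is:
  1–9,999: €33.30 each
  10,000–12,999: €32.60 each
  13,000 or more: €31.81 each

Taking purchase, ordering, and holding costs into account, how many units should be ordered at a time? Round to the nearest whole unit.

Q* ≈ 674 cases

Holding cost per unit per year at price C is H = 0.34·C.
Candidates are each tier's EOQ (if it falls in that tier) and each price-break quantity.
EOQ at €33.30 = 673.8 (feasible in tier 1): TC = 11,630×€33.30 + (11,630/673.8)×221 + (673.8/2)×0.34×€33.30 = €394,907.91.
EOQ at €32.60 = 681.0 < 10000, so use break Q=10000: TC = 11,630×€32.60 + (11,630/10000.0)×221 + (10000.0/2)×0.34×€32.60 = €434,815.02.
EOQ at €31.81 = 689.4 < 13000, so use break Q=13000: TC = 11,630×€31.81 + (11,630/13000.0)×221 + (13000.0/2)×0.34×€31.81 = €440,448.11.
Lowest total cost is €394,907.91 at Q = 673.8.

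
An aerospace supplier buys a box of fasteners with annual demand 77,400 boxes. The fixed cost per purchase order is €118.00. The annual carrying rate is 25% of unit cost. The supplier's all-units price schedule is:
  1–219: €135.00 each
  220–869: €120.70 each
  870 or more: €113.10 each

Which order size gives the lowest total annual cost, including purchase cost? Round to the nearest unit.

Holding cost per unit per year at price C is H = 0.25·C.
Evaluate total cost at each tier's feasible EOQ or, if the EOQ is below the tier, at the tier's minimum quantity.
Tier 1 (€135.00): EOQ = 735.7 exceeds tier's upper bound 219, so this tier is dominated.
EOQ at €120.70 = 778.0 (feasible in tier 2): TC = 77,400×€120.70 + (77,400/778.0)×118 + (778.0/2)×0.25×€120.70 = €9,365,657.41.
EOQ at €113.10 = 803.8 < 870, so use break Q=870: TC = 77,400×€113.10 + (77,400/870.0)×118 + (870.0/2)×0.25×€113.10 = €8,776,737.56.
Lowest total cost is €8,776,737.56 at Q = 870.0.

Q* ≈ 870 boxes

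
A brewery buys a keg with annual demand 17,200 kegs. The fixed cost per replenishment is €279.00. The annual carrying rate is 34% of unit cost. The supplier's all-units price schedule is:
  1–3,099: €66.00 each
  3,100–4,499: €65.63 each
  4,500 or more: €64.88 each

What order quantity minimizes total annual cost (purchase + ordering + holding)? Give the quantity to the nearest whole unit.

Holding cost per unit per year at price C is H = 0.34·C.
For each price level, check whether its EOQ is feasible; otherwise the best quantity at that price is the breakpoint.
EOQ at €66.00 = 654.0 (feasible in tier 1): TC = 17,200×€66.00 + (17,200/654.0)×279 + (654.0/2)×0.34×€66.00 = €1,149,875.49.
EOQ at €65.63 = 655.8 < 3100, so use break Q=3100: TC = 17,200×€65.63 + (17,200/3100.0)×279 + (3100.0/2)×0.34×€65.63 = €1,164,971.01.
EOQ at €64.88 = 659.6 < 4500, so use break Q=4500: TC = 17,200×€64.88 + (17,200/4500.0)×279 + (4500.0/2)×0.34×€64.88 = €1,166,635.60.
Lowest total cost is €1,149,875.49 at Q = 654.0.

Q* ≈ 654 kegs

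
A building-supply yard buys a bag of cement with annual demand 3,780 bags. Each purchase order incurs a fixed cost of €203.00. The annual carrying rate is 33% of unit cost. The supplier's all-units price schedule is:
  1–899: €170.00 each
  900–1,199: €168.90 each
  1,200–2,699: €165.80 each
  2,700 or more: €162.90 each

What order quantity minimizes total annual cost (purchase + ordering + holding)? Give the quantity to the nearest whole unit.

Holding cost per unit per year at price C is H = 0.33·C.
Candidates are each tier's EOQ (if it falls in that tier) and each price-break quantity.
EOQ at €170.00 = 165.4 (feasible in tier 1): TC = 3,780×€170.00 + (3,780/165.4)×203 + (165.4/2)×0.33×€170.00 = €651,878.77.
EOQ at €168.90 = 165.9 < 900, so use break Q=900: TC = 3,780×€168.90 + (3,780/900.0)×203 + (900.0/2)×0.33×€168.90 = €664,376.25.
EOQ at €165.80 = 167.5 < 1200, so use break Q=1200: TC = 3,780×€165.80 + (3,780/1200.0)×203 + (1200.0/2)×0.33×€165.80 = €660,191.85.
EOQ at €162.90 = 169.0 < 2700, so use break Q=2700: TC = 3,780×€162.90 + (3,780/2700.0)×203 + (2700.0/2)×0.33×€162.90 = €688,618.15.
Lowest total cost is €651,878.77 at Q = 165.4.

Q* ≈ 165 bags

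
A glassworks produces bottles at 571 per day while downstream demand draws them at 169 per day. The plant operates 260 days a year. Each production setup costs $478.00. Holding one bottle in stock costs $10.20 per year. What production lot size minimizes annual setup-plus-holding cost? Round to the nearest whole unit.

Annual demand D = 169 × 260 = 43,940.
Production build-up factor (1 − d/p) = 1 − 169/571 = 0.7040.
Q* = √(2DS / (H(1 − d/p))) = √(2 × 43,940 × 478 / (10.2 × 0.7040)).
= √(42,006,640 / 7.1811) ≈ 2418.599.

Q* ≈ 2,419 bottles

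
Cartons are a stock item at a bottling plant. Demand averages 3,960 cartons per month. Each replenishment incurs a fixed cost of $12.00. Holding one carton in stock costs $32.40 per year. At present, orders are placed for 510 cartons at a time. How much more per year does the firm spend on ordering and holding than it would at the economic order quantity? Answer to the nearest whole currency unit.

Extra cost ≈ $3,301 per year

Annual demand D = 3,960 × 12 = 47,520.
EOQ = √(2DS/H) = √(2 × 47,520 × 12 / 32.4) ≈ 187.62.
Cost at Q* = (D/Q*)S + (Q*/2)H = √(2DSH) ≈ $6,078.78.
Cost at Q = 510: (47,520/510)×12 + (510/2)×32.4 = $1,118.12 + $8,262.00 = $9,380.12.
Excess = $9,380.12 − $6,078.78 = $3,301.34.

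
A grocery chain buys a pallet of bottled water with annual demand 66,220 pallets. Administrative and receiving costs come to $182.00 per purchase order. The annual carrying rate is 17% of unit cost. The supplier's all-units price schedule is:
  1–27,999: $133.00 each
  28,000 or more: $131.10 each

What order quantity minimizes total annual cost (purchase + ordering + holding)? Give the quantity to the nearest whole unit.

Holding cost per unit per year at price C is H = 0.17·C.
For each price level, check whether its EOQ is feasible; otherwise the best quantity at that price is the breakpoint.
EOQ at $133.00 = 1032.5 (feasible in tier 1): TC = 66,220×$133.00 + (66,220/1032.5)×182 + (1032.5/2)×0.17×$133.00 = $8,830,605.09.
EOQ at $131.10 = 1040.0 < 28000, so use break Q=28000: TC = 66,220×$131.10 + (66,220/28000.0)×182 + (28000.0/2)×0.17×$131.10 = $8,993,890.43.
Lowest total cost is $8,830,605.09 at Q = 1032.5.

Q* ≈ 1,033 pallets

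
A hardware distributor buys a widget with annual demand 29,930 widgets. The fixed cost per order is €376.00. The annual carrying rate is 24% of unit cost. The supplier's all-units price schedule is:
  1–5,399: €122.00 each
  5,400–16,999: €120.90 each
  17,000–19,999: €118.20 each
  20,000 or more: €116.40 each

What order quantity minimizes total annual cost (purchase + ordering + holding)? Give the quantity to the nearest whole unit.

Holding cost per unit per year at price C is H = 0.24·C.
Candidates are each tier's EOQ (if it falls in that tier) and each price-break quantity.
EOQ at €122.00 = 876.8 (feasible in tier 1): TC = 29,930×€122.00 + (29,930/876.8)×376 + (876.8/2)×0.24×€122.00 = €3,677,131.30.
EOQ at €120.90 = 880.7 < 5400, so use break Q=5400: TC = 29,930×€120.90 + (29,930/5400.0)×376 + (5400.0/2)×0.24×€120.90 = €3,698,964.21.
EOQ at €118.20 = 890.7 < 17000, so use break Q=17000: TC = 29,930×€118.20 + (29,930/17000.0)×376 + (17000.0/2)×0.24×€118.20 = €3,779,515.98.
EOQ at €116.40 = 897.6 < 20000, so use break Q=20000: TC = 29,930×€116.40 + (29,930/20000.0)×376 + (20000.0/2)×0.24×€116.40 = €3,763,774.68.
Lowest total cost is €3,677,131.30 at Q = 876.8.

Q* ≈ 877 widgets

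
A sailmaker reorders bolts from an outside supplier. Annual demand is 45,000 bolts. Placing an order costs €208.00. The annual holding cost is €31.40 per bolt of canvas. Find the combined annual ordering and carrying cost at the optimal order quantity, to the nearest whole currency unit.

The optimal lot size = √(2DS/H) = √(2 × 45,000 × 208 / 31.4) ≈ 772.13.
At the optimum the two cost components are equal, so total cost = 2·(Q*/2)H = Q*·H.
Minimum total = √(2DSH) = √(2 × 45,000 × 208 × 31.4) ≈ 24244.752.

TC* ≈ €24,245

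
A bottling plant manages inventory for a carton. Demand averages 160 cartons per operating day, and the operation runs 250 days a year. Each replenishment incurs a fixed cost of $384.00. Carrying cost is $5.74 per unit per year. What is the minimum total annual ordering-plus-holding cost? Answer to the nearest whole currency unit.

Annual demand D = 160 × 250 = 40,000.
The optimal lot size = √(2DS/H) = √(2 × 40,000 × 384 / 5.74) ≈ 2313.42.
At Q*, ordering cost (D/Q*)S equals holding cost (Q*/2)H, each = √(DSH/2).
Minimum total = √(2DSH) = √(2 × 40,000 × 384 × 5.74) ≈ 13279.036.

TC* ≈ $13,279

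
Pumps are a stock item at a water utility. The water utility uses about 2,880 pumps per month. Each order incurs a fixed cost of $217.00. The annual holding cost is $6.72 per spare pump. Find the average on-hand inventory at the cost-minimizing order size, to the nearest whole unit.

Annual demand D = 2,880 × 12 = 34,560.
EOQ = √(2DS/H) = √(2 × 34,560 × 217 / 6.72) ≈ 1493.99.
Average inventory = Q*/2 ≈ 1493.99 / 2 = 746.994.

Average inventory ≈ 747 pumps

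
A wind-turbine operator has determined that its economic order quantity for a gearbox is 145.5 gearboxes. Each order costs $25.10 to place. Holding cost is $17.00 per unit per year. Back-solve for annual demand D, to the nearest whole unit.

Squaring Q* = √(2DS/H) gives Q*² = 2DS/H.
From Q* = √(2DS/H): D = Q*²H / (2S) = 145.5² × 17 / (2 × 25.1) = 7169.208.

D ≈ 7,169 gearboxes per year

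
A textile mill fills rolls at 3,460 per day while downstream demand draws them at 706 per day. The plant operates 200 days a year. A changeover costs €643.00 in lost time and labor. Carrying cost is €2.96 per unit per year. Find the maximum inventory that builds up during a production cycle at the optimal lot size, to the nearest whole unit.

Annual demand D = 706 × 200 = 141,200.
Production build-up factor (1 − d/p) = 1 − 706/3,460 = 0.7960.
Q* = √(2DS / (H(1 − d/p))) = √(2 × 141,200 × 643 / (2.96 × 0.7960)).
= √(181,583,200 / 2.356) ≈ 8779.061.
Maximum inventory = Q*(1 − d/p) = 8779.061 × 0.7960 ≈ 6987.726.

I_max ≈ 6,988 rolls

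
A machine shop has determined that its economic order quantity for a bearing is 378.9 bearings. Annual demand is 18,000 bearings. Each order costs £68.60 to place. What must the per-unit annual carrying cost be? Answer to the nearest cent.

H ≈ £17.20

The basic EOQ model gives Q* = √(2DS/H); rearrange for the unknown.
From Q* = √(2DS/H): H = 2DS / Q*² = 2 × 18,000 × 68.6 / 378.9² = 17.2019.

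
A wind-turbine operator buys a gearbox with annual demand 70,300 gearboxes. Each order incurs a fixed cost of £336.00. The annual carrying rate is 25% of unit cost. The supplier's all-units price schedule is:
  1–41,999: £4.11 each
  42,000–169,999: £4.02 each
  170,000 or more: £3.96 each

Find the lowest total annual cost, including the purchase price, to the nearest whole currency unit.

Holding cost per unit per year at price C is H = 0.25·C.
Candidates are each tier's EOQ (if it falls in that tier) and each price-break quantity.
EOQ at £4.11 = 6780.7 (feasible in tier 1): TC = 70,300×£4.11 + (70,300/6780.7)×336 + (6780.7/2)×0.25×£4.11 = £295,900.12.
EOQ at £4.02 = 6856.1 < 42000, so use break Q=42000: TC = 70,300×£4.02 + (70,300/42000.0)×336 + (42000.0/2)×0.25×£4.02 = £304,273.40.
EOQ at £3.96 = 6907.9 < 170000, so use break Q=170000: TC = 70,300×£3.96 + (70,300/170000.0)×336 + (170000.0/2)×0.25×£3.96 = £362,676.95.
Lowest total cost among the candidates is at Q = 6780.7.

TC* ≈ £295,900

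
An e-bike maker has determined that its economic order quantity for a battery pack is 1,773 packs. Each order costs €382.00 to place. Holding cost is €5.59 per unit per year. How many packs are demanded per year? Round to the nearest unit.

Squaring Q* = √(2DS/H) gives Q*² = 2DS/H.
From Q* = √(2DS/H): D = Q*²H / (2S) = 1,773² × 5.59 / (2 × 382) = 23000.428.

D ≈ 23,000 packs per year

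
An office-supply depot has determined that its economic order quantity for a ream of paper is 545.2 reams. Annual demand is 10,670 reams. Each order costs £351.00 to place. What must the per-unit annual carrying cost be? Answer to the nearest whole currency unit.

H ≈ £25

The basic EOQ model gives Q* = √(2DS/H); rearrange for the unknown.
From Q* = √(2DS/H): H = 2DS / Q*² = 2 × 10,670 × 351 / 545.2² = 25.1994.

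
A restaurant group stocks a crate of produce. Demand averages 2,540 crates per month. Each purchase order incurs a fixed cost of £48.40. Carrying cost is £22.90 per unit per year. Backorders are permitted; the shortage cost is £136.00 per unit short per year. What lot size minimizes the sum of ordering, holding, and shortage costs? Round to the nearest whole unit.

Q* ≈ 388 crates

Annual demand D = 2,540 × 12 = 30,480.
With planned backorders, Q* = √(2DS/H) · √((H+B)/B).
√(2DS/H) = √(2 × 30,480 × 48.4 / 22.9) = 358.945.
√((H+B)/B) = √((22.9+136)/136) = 1.0809.
Q* ≈ 387.989.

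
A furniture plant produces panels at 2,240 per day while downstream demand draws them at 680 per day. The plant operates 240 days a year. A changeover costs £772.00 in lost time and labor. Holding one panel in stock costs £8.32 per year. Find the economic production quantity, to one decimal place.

Annual demand D = 680 × 240 = 163,200.
Production build-up factor (1 − d/p) = 1 − 680/2,240 = 0.6964.
Q* = √(2DS / (H(1 − d/p))) = √(2 × 163,200 × 772 / (8.32 × 0.6964)).
= √(251,980,800 / 5.7943) ≈ 6594.529.

Q* ≈ 6,594.5 panels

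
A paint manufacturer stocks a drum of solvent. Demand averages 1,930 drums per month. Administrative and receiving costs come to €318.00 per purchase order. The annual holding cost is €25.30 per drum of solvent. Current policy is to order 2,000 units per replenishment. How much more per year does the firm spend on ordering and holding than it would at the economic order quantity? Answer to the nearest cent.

Extra cost ≈ €9,677.96 per year

Annual demand D = 1,930 × 12 = 23,160.
EOQ = √(2DS/H) = √(2 × 23,160 × 318 / 25.3) ≈ 763.02.
Cost at Q* = (D/Q*)S + (Q*/2)H = √(2DSH) ≈ €19,304.48.
Cost at Q = 2,000: (23,160/2,000)×318 + (2,000/2)×25.3 = €3,682.44 + €25,300.00 = €28,982.44.
Excess = €28,982.44 − €19,304.48 = €9,677.96.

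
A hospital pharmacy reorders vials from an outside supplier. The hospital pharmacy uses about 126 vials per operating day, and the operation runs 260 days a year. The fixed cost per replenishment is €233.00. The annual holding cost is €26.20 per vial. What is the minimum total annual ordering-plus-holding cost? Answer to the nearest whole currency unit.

Annual demand D = 126 × 260 = 32,760.
Q* = √(2DS/H) = √(2 × 32,760 × 233 / 26.2) ≈ 763.33.
At the optimum the two cost components are equal, so total cost = 2·(Q*/2)H = Q*·H.
Minimum total = √(2DSH) = √(2 × 32,760 × 233 × 26.2) ≈ 19999.335.

TC* ≈ €19,999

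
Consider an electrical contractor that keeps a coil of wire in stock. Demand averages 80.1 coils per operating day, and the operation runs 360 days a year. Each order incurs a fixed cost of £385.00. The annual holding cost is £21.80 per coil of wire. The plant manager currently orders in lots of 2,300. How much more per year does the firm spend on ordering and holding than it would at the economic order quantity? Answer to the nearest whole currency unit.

Extra cost ≈ £7,896 per year

Annual demand D = 80.1 × 360 = 28,836.
EOQ = √(2DS/H) = √(2 × 28,836 × 385 / 21.8) ≈ 1009.22.
Cost at Q* = (D/Q*)S + (Q*/2)H = √(2DSH) ≈ £22,000.93.
Cost at Q = 2,300: (28,836/2,300)×385 + (2,300/2)×21.8 = £4,826.90 + £25,070.00 = £29,896.90.
Excess = £29,896.90 − £22,000.93 = £7,895.96.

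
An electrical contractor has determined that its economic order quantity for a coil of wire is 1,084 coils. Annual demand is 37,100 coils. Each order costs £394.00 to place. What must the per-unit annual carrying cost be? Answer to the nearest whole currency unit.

Squaring Q* = √(2DS/H) gives Q*² = 2DS/H.
From Q* = √(2DS/H): H = 2DS / Q*² = 2 × 37,100 × 394 / 1,084² = 24.8795.

H ≈ £25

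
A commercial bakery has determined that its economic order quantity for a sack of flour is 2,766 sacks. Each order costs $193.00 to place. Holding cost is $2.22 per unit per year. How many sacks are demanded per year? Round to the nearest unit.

D ≈ 44,002 sacks per year

Invert the EOQ relation Q*² = 2DS/H.
From Q* = √(2DS/H): D = Q*²H / (2S) = 2,766² × 2.22 / (2 × 193) = 44001.757.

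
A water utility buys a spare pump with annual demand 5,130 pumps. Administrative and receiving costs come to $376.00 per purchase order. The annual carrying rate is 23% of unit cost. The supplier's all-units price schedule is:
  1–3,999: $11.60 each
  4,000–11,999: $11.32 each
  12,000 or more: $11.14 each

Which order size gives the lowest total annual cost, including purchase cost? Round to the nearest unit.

Holding cost per unit per year at price C is H = 0.23·C.
Candidates are each tier's EOQ (if it falls in that tier) and each price-break quantity.
EOQ at $11.60 = 1202.5 (feasible in tier 1): TC = 5,130×$11.60 + (5,130/1202.5)×376 + (1202.5/2)×0.23×$11.60 = $62,716.19.
EOQ at $11.32 = 1217.3 < 4000, so use break Q=4000: TC = 5,130×$11.32 + (5,130/4000.0)×376 + (4000.0/2)×0.23×$11.32 = $63,761.02.
EOQ at $11.14 = 1227.0 < 12000, so use break Q=12000: TC = 5,130×$11.14 + (5,130/12000.0)×376 + (12000.0/2)×0.23×$11.14 = $72,682.14.
Lowest total cost is $62,716.19 at Q = 1202.5.

Q* ≈ 1,202 pumps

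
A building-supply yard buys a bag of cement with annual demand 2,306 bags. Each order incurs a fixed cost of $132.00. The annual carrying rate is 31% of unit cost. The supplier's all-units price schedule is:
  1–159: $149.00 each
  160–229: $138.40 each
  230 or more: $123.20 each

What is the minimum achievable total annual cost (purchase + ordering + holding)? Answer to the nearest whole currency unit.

Holding cost per unit per year at price C is H = 0.31·C.
For each price level, check whether its EOQ is feasible; otherwise the best quantity at that price is the breakpoint.
EOQ at $149.00 = 114.8 (feasible in tier 1): TC = 2,306×$149.00 + (2,306/114.8)×132 + (114.8/2)×0.31×$149.00 = $348,896.80.
EOQ at $138.40 = 119.1 < 160, so use break Q=160: TC = 2,306×$138.40 + (2,306/160.0)×132 + (160.0/2)×0.31×$138.40 = $324,485.17.
EOQ at $123.20 = 126.3 < 230, so use break Q=230: TC = 2,306×$123.20 + (2,306/230.0)×132 + (230.0/2)×0.31×$123.20 = $289,814.72.
Lowest total cost among the candidates is at Q = 230.0.

TC* ≈ $289,815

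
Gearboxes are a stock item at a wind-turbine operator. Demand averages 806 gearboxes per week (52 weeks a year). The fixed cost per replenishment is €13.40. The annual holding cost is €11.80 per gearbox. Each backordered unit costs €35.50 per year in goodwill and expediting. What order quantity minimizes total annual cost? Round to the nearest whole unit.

Q* ≈ 356 gearboxes

Annual demand D = 806 × 52 = 41,912.
With planned backorders, Q* = √(2DS/H) · √((H+B)/B).
√(2DS/H) = √(2 × 41,912 × 13.4 / 11.8) = 308.529.
√((H+B)/B) = √((11.8+35.5)/35.5) = 1.1543.
Q* ≈ 356.133.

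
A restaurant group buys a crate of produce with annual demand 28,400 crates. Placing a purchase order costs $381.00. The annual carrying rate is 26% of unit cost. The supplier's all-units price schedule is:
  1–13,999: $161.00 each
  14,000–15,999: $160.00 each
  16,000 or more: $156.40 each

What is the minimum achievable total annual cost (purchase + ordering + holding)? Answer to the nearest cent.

TC* ≈ $4,602,497.91

Holding cost per unit per year at price C is H = 0.26·C.
For each price level, check whether its EOQ is feasible; otherwise the best quantity at that price is the breakpoint.
EOQ at $161.00 = 719.0 (feasible in tier 1): TC = 28,400×$161.00 + (28,400/719.0)×381 + (719.0/2)×0.26×$161.00 = $4,602,497.91.
EOQ at $160.00 = 721.3 < 14000, so use break Q=14000: TC = 28,400×$160.00 + (28,400/14000.0)×381 + (14000.0/2)×0.26×$160.00 = $4,835,972.89.
EOQ at $156.40 = 729.5 < 16000, so use break Q=16000: TC = 28,400×$156.40 + (28,400/16000.0)×381 + (16000.0/2)×0.26×$156.40 = $4,767,748.28.
Lowest total cost among the candidates is at Q = 719.0.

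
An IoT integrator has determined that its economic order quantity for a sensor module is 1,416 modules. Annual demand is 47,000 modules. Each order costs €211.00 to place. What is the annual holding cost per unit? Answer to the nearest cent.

H ≈ €9.89

The basic EOQ model gives Q* = √(2DS/H); rearrange for the unknown.
From Q* = √(2DS/H): H = 2DS / Q*² = 2 × 47,000 × 211 / 1,416² = 9.8920.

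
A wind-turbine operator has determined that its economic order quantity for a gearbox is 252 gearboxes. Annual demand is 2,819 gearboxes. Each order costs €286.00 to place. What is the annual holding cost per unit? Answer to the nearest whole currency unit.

Invert the EOQ relation Q*² = 2DS/H.
From Q* = √(2DS/H): H = 2DS / Q*² = 2 × 2,819 × 286 / 252² = 25.3916.

H ≈ €25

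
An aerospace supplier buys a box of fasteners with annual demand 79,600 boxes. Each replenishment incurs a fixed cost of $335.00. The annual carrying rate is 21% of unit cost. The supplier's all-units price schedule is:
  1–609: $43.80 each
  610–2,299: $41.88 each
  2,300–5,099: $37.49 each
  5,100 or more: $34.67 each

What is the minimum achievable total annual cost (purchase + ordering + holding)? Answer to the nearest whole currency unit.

Holding cost per unit per year at price C is H = 0.21·C.
Evaluate total cost at each tier's feasible EOQ or, if the EOQ is below the tier, at the tier's minimum quantity.
Tier 1 ($43.80): EOQ = 2407.9 exceeds tier's upper bound 609, so this tier is dominated.
Tier 2 ($41.88): EOQ = 2462.5 exceeds tier's upper bound 2299, so this tier is dominated.
EOQ at $37.49 = 2602.7 (feasible in tier 3): TC = 79,600×$37.49 + (79,600/2602.7)×335 + (2602.7/2)×0.21×$37.49 = $3,004,694.91.
EOQ at $34.67 = 2706.5 < 5100, so use break Q=5100: TC = 79,600×$34.67 + (79,600/5100.0)×335 + (5100.0/2)×0.21×$34.67 = $2,783,526.41.
Lowest total cost among the candidates is at Q = 5100.0.

TC* ≈ $2,783,526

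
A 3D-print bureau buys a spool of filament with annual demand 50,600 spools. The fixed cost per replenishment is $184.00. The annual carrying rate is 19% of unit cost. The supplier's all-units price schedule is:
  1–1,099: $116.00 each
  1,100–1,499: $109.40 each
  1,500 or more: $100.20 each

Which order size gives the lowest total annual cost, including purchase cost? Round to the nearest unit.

Holding cost per unit per year at price C is H = 0.19·C.
Evaluate total cost at each tier's feasible EOQ or, if the EOQ is below the tier, at the tier's minimum quantity.
EOQ at $116.00 = 919.2 (feasible in tier 1): TC = 50,600×$116.00 + (50,600/919.2)×184 + (919.2/2)×0.19×$116.00 = $5,889,858.39.
EOQ at $109.40 = 946.5 < 1100, so use break Q=1100: TC = 50,600×$109.40 + (50,600/1100.0)×184 + (1100.0/2)×0.19×$109.40 = $5,555,536.30.
EOQ at $100.20 = 989.0 < 1500, so use break Q=1500: TC = 50,600×$100.20 + (50,600/1500.0)×184 + (1500.0/2)×0.19×$100.20 = $5,090,605.43.
Lowest total cost is $5,090,605.43 at Q = 1500.0.

Q* ≈ 1,500 spools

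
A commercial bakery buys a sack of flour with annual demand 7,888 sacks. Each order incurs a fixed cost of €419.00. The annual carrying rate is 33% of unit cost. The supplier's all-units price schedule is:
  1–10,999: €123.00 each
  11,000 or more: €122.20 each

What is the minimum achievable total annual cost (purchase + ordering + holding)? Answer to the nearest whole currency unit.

TC* ≈ €986,604

Holding cost per unit per year at price C is H = 0.33·C.
For each price level, check whether its EOQ is feasible; otherwise the best quantity at that price is the breakpoint.
EOQ at €123.00 = 403.5 (feasible in tier 1): TC = 7,888×€123.00 + (7,888/403.5)×419 + (403.5/2)×0.33×€123.00 = €986,604.04.
EOQ at €122.20 = 404.9 < 11000, so use break Q=11000: TC = 7,888×€122.20 + (7,888/11000.0)×419 + (11000.0/2)×0.33×€122.20 = €1,186,007.06.
Lowest total cost among the candidates is at Q = 403.5.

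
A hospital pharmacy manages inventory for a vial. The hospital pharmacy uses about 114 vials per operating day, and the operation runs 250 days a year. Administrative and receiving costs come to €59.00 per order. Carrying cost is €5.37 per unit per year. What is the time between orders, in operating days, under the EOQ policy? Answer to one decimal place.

T ≈ 6.9 days

Annual demand D = 114 × 250 = 28,500.
Q* = √(2DS/H) = √(2 × 28,500 × 59 / 5.37) ≈ 791.36.
Cycle time = Q*/D × 250 = 791.36 / 28,500 × 250 ≈ 6.942 days.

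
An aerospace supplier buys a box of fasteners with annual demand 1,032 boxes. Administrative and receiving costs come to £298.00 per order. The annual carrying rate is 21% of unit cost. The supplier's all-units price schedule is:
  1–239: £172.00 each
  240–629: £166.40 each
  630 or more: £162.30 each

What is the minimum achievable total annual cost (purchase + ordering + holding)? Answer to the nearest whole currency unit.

Holding cost per unit per year at price C is H = 0.21·C.
Evaluate total cost at each tier's feasible EOQ or, if the EOQ is below the tier, at the tier's minimum quantity.
EOQ at £172.00 = 130.5 (feasible in tier 1): TC = 1,032×£172.00 + (1,032/130.5)×298 + (130.5/2)×0.21×£172.00 = £182,217.43.
EOQ at £166.40 = 132.7 < 240, so use break Q=240: TC = 1,032×£166.40 + (1,032/240.0)×298 + (240.0/2)×0.21×£166.40 = £177,199.48.
EOQ at £162.30 = 134.3 < 630, so use break Q=630: TC = 1,032×£162.30 + (1,032/630.0)×298 + (630.0/2)×0.21×£162.30 = £178,717.90.
Lowest total cost among the candidates is at Q = 240.0.

TC* ≈ £177,199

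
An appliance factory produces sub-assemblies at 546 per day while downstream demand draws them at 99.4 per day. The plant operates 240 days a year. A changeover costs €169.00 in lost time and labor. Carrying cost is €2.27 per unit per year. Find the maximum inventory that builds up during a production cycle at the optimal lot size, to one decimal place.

Annual demand D = 99.4 × 240 = 23,856.
Production build-up factor (1 − d/p) = 1 − 99.4/546 = 0.8179.
Q* = √(2DS / (H(1 − d/p))) = √(2 × 23,856 × 169 / (2.27 × 0.8179)).
= √(8,063,328 / 1.8567) ≈ 2083.921.
Maximum inventory = Q*(1 − d/p) = 2083.921 × 0.8179 ≈ 1704.540.

I_max ≈ 1,704.5 sub-assemblies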